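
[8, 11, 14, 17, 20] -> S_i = 8 + 3*i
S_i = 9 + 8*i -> [9, 17, 25, 33, 41]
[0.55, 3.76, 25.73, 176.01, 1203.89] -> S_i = 0.55*6.84^i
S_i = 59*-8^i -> [59, -472, 3776, -30208, 241664]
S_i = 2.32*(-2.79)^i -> [2.32, -6.47, 18.06, -50.38, 140.57]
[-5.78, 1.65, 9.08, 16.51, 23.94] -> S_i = -5.78 + 7.43*i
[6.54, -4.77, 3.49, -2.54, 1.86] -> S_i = 6.54*(-0.73)^i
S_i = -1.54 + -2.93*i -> [-1.54, -4.47, -7.4, -10.33, -13.26]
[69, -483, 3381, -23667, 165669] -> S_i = 69*-7^i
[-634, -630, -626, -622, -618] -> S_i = -634 + 4*i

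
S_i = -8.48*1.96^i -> [-8.48, -16.62, -32.58, -63.85, -125.15]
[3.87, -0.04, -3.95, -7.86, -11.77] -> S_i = 3.87 + -3.91*i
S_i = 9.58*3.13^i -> [9.58, 29.99, 93.85, 293.76, 919.48]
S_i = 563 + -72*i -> [563, 491, 419, 347, 275]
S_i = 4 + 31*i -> [4, 35, 66, 97, 128]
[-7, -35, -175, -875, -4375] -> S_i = -7*5^i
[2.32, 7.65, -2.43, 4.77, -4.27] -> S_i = Random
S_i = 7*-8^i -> [7, -56, 448, -3584, 28672]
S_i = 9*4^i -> [9, 36, 144, 576, 2304]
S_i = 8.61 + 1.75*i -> [8.61, 10.36, 12.11, 13.86, 15.61]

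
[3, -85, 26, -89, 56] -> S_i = Random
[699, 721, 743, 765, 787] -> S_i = 699 + 22*i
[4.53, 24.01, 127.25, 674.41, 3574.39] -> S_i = 4.53*5.30^i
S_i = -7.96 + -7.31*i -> [-7.96, -15.27, -22.58, -29.89, -37.2]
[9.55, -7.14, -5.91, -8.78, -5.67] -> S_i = Random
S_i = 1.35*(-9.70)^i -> [1.35, -13.1, 127.02, -1232.11, 11951.45]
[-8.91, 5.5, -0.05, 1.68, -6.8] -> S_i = Random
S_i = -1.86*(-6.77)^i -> [-1.86, 12.59, -85.25, 577.14, -3907.22]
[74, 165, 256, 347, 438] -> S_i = 74 + 91*i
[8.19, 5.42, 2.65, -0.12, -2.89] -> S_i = 8.19 + -2.77*i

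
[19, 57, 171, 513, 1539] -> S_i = 19*3^i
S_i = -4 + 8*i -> [-4, 4, 12, 20, 28]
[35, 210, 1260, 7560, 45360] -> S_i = 35*6^i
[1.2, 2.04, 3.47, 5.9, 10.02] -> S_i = 1.20*1.70^i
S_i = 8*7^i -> [8, 56, 392, 2744, 19208]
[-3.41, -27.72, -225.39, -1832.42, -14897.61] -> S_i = -3.41*8.13^i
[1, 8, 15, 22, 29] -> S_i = 1 + 7*i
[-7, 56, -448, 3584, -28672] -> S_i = -7*-8^i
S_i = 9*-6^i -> [9, -54, 324, -1944, 11664]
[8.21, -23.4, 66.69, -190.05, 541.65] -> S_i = 8.21*(-2.85)^i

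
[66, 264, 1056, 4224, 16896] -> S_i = 66*4^i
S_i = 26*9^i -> [26, 234, 2106, 18954, 170586]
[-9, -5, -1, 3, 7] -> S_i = -9 + 4*i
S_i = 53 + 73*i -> [53, 126, 199, 272, 345]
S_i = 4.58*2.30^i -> [4.58, 10.53, 24.23, 55.72, 128.17]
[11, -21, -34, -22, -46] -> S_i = Random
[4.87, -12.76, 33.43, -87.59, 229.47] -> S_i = 4.87*(-2.62)^i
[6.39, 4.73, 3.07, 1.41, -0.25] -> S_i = 6.39 + -1.66*i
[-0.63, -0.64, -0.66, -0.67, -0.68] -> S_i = -0.63*1.02^i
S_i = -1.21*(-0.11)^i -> [-1.21, 0.13, -0.01, 0.0, -0.0]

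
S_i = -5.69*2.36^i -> [-5.69, -13.43, -31.69, -74.79, -176.51]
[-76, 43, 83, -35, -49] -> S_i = Random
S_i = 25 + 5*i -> [25, 30, 35, 40, 45]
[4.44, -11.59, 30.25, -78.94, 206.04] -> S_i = 4.44*(-2.61)^i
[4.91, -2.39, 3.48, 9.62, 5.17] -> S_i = Random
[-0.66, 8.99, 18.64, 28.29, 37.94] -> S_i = -0.66 + 9.65*i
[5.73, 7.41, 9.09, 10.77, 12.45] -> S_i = 5.73 + 1.68*i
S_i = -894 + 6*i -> [-894, -888, -882, -876, -870]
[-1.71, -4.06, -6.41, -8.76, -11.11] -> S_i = -1.71 + -2.35*i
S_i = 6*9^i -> [6, 54, 486, 4374, 39366]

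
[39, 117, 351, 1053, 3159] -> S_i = 39*3^i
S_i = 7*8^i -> [7, 56, 448, 3584, 28672]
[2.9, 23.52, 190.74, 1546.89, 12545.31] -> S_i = 2.90*8.11^i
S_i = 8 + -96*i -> [8, -88, -184, -280, -376]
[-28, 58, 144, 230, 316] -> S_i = -28 + 86*i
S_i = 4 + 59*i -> [4, 63, 122, 181, 240]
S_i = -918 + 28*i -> [-918, -890, -862, -834, -806]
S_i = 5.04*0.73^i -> [5.04, 3.68, 2.69, 1.96, 1.43]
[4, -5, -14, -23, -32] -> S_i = 4 + -9*i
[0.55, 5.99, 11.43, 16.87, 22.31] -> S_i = 0.55 + 5.44*i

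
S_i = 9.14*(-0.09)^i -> [9.14, -0.82, 0.07, -0.01, 0.0]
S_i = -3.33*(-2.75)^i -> [-3.33, 9.16, -25.18, 69.25, -190.45]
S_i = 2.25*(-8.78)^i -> [2.25, -19.76, 173.45, -1522.88, 13370.9]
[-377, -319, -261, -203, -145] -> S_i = -377 + 58*i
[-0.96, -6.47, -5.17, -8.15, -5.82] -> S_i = Random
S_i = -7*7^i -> [-7, -49, -343, -2401, -16807]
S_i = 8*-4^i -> [8, -32, 128, -512, 2048]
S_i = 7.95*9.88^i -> [7.95, 78.55, 776.03, 7667.22, 75752.14]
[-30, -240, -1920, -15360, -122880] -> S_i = -30*8^i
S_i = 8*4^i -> [8, 32, 128, 512, 2048]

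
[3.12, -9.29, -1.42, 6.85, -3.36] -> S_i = Random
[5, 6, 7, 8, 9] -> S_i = 5 + 1*i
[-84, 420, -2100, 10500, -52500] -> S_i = -84*-5^i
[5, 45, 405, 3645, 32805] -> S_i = 5*9^i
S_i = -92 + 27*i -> [-92, -65, -38, -11, 16]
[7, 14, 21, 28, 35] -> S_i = 7 + 7*i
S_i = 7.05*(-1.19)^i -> [7.05, -8.39, 9.98, -11.88, 14.14]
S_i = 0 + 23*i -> [0, 23, 46, 69, 92]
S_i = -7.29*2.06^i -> [-7.29, -15.02, -30.94, -63.73, -131.28]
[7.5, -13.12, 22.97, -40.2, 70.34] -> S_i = 7.50*(-1.75)^i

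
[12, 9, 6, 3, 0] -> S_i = 12 + -3*i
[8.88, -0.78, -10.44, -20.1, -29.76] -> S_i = 8.88 + -9.66*i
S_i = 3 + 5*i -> [3, 8, 13, 18, 23]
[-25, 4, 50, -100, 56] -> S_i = Random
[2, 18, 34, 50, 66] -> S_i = 2 + 16*i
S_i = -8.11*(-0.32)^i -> [-8.11, 2.6, -0.83, 0.27, -0.09]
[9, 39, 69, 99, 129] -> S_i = 9 + 30*i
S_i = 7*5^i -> [7, 35, 175, 875, 4375]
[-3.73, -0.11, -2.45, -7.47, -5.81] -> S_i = Random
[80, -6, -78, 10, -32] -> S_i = Random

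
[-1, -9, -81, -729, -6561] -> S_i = -1*9^i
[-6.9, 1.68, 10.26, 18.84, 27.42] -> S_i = -6.90 + 8.58*i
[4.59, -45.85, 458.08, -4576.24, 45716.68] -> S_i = 4.59*(-9.99)^i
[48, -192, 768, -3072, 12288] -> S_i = 48*-4^i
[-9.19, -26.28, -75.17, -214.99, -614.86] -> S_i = -9.19*2.86^i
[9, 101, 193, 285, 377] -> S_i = 9 + 92*i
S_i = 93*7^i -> [93, 651, 4557, 31899, 223293]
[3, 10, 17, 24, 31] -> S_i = 3 + 7*i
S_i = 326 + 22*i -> [326, 348, 370, 392, 414]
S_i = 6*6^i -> [6, 36, 216, 1296, 7776]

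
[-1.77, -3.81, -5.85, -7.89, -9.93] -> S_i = -1.77 + -2.04*i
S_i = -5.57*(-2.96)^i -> [-5.57, 16.49, -48.8, 144.45, -427.58]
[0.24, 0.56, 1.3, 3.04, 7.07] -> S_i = 0.24*2.33^i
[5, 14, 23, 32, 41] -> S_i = 5 + 9*i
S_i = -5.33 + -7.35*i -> [-5.33, -12.68, -20.03, -27.38, -34.73]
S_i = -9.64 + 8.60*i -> [-9.64, -1.04, 7.56, 16.16, 24.76]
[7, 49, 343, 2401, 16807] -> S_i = 7*7^i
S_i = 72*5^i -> [72, 360, 1800, 9000, 45000]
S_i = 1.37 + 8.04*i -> [1.37, 9.41, 17.45, 25.49, 33.53]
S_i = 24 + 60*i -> [24, 84, 144, 204, 264]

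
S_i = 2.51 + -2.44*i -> [2.51, 0.07, -2.37, -4.81, -7.25]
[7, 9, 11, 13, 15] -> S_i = 7 + 2*i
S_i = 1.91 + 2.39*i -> [1.91, 4.3, 6.69, 9.08, 11.47]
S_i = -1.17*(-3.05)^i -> [-1.17, 3.57, -10.88, 33.2, -101.25]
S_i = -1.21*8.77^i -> [-1.21, -10.61, -93.06, -816.18, -7157.87]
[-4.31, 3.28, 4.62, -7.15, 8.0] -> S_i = Random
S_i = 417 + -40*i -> [417, 377, 337, 297, 257]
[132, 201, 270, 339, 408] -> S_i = 132 + 69*i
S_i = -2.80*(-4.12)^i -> [-2.8, 11.54, -47.53, 195.82, -806.76]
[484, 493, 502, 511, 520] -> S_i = 484 + 9*i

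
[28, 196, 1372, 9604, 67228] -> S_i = 28*7^i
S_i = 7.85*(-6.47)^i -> [7.85, -50.79, 328.61, -2126.09, 13755.83]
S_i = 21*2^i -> [21, 42, 84, 168, 336]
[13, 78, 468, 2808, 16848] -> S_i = 13*6^i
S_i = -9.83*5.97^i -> [-9.83, -58.69, -350.35, -2091.59, -12486.79]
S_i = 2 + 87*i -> [2, 89, 176, 263, 350]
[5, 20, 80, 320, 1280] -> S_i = 5*4^i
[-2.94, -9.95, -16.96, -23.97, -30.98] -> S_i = -2.94 + -7.01*i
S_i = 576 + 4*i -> [576, 580, 584, 588, 592]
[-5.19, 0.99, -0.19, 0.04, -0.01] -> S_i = -5.19*(-0.19)^i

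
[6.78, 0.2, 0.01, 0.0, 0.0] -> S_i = 6.78*0.03^i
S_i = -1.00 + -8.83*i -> [-1.0, -9.83, -18.66, -27.49, -36.32]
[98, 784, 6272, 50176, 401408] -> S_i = 98*8^i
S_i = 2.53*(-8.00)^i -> [2.53, -20.24, 161.92, -1295.36, 10362.88]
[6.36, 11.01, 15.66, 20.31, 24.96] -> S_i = 6.36 + 4.65*i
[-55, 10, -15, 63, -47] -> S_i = Random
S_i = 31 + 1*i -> [31, 32, 33, 34, 35]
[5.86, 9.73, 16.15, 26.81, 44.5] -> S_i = 5.86*1.66^i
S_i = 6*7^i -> [6, 42, 294, 2058, 14406]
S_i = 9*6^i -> [9, 54, 324, 1944, 11664]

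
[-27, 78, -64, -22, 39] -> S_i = Random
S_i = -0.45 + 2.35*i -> [-0.45, 1.9, 4.25, 6.6, 8.95]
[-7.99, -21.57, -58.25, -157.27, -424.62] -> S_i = -7.99*2.70^i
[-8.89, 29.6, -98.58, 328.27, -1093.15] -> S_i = -8.89*(-3.33)^i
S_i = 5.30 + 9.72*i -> [5.3, 15.02, 24.74, 34.46, 44.18]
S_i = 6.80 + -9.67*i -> [6.8, -2.87, -12.54, -22.21, -31.88]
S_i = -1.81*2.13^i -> [-1.81, -3.86, -8.21, -17.49, -37.26]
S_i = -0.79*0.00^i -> [-0.79, -0.0, -0.0, -0.0, -0.0]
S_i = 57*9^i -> [57, 513, 4617, 41553, 373977]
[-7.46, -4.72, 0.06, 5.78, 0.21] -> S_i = Random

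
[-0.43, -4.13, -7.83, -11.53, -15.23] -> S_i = -0.43 + -3.70*i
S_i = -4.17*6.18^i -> [-4.17, -25.77, -159.26, -984.24, -6082.61]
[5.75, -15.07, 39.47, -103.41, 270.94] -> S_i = 5.75*(-2.62)^i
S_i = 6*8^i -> [6, 48, 384, 3072, 24576]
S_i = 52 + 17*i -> [52, 69, 86, 103, 120]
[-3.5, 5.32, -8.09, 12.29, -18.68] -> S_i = -3.50*(-1.52)^i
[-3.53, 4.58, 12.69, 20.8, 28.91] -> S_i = -3.53 + 8.11*i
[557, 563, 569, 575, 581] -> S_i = 557 + 6*i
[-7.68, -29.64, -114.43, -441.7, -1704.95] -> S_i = -7.68*3.86^i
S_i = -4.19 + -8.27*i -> [-4.19, -12.46, -20.73, -29.0, -37.27]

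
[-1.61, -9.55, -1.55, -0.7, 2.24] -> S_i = Random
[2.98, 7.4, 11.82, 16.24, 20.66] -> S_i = 2.98 + 4.42*i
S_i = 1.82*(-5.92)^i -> [1.82, -10.77, 63.78, -377.6, 2235.42]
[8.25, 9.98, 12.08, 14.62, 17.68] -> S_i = 8.25*1.21^i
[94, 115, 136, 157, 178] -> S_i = 94 + 21*i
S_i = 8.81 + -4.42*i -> [8.81, 4.39, -0.03, -4.45, -8.87]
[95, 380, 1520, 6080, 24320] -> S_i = 95*4^i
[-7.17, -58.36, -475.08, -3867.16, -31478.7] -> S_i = -7.17*8.14^i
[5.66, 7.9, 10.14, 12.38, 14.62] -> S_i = 5.66 + 2.24*i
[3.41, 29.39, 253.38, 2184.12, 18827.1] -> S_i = 3.41*8.62^i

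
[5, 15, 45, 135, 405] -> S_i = 5*3^i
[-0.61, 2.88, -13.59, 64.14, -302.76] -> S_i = -0.61*(-4.72)^i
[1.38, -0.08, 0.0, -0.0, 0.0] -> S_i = 1.38*(-0.06)^i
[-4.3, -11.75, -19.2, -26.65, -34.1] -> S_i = -4.30 + -7.45*i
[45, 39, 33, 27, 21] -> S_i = 45 + -6*i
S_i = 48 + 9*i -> [48, 57, 66, 75, 84]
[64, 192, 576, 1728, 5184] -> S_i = 64*3^i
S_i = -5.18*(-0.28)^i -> [-5.18, 1.45, -0.41, 0.11, -0.03]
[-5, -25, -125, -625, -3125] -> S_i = -5*5^i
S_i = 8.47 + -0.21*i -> [8.47, 8.26, 8.05, 7.84, 7.63]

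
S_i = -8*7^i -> [-8, -56, -392, -2744, -19208]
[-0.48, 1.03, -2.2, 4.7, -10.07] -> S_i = -0.48*(-2.14)^i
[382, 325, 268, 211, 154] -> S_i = 382 + -57*i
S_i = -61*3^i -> [-61, -183, -549, -1647, -4941]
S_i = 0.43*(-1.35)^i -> [0.43, -0.58, 0.78, -1.06, 1.43]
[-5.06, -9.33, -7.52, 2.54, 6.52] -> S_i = Random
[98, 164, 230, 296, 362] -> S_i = 98 + 66*i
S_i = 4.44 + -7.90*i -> [4.44, -3.46, -11.36, -19.26, -27.16]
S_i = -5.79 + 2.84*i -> [-5.79, -2.95, -0.11, 2.73, 5.57]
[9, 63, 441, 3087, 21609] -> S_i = 9*7^i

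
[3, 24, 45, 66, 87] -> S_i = 3 + 21*i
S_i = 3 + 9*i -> [3, 12, 21, 30, 39]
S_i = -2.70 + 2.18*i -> [-2.7, -0.52, 1.66, 3.84, 6.02]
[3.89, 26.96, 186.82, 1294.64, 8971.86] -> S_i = 3.89*6.93^i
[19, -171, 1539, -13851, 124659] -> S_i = 19*-9^i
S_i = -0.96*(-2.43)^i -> [-0.96, 2.33, -5.67, 13.77, -33.47]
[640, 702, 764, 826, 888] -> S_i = 640 + 62*i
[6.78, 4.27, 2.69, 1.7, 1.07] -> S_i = 6.78*0.63^i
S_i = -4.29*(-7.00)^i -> [-4.29, 30.03, -210.21, 1471.47, -10300.29]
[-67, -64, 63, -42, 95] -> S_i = Random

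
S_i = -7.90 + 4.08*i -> [-7.9, -3.82, 0.26, 4.34, 8.42]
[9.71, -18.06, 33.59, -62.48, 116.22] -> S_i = 9.71*(-1.86)^i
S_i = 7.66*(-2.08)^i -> [7.66, -15.93, 33.14, -68.93, 143.38]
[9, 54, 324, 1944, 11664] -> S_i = 9*6^i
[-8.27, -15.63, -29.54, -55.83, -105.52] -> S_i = -8.27*1.89^i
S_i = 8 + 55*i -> [8, 63, 118, 173, 228]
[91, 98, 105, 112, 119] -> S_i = 91 + 7*i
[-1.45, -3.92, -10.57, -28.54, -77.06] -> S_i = -1.45*2.70^i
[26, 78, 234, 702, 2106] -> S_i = 26*3^i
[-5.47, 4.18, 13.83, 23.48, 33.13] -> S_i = -5.47 + 9.65*i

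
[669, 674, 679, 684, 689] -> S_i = 669 + 5*i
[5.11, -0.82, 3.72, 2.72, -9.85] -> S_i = Random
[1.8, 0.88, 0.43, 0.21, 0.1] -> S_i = 1.80*0.49^i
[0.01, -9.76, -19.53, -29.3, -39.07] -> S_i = 0.01 + -9.77*i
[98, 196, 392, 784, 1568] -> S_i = 98*2^i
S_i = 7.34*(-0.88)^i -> [7.34, -6.46, 5.68, -5.0, 4.4]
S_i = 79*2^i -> [79, 158, 316, 632, 1264]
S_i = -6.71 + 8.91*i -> [-6.71, 2.2, 11.11, 20.02, 28.93]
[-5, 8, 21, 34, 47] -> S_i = -5 + 13*i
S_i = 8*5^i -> [8, 40, 200, 1000, 5000]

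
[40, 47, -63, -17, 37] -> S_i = Random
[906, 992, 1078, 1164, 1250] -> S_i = 906 + 86*i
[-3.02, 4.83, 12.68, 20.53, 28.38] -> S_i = -3.02 + 7.85*i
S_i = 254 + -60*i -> [254, 194, 134, 74, 14]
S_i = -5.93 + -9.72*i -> [-5.93, -15.65, -25.37, -35.09, -44.81]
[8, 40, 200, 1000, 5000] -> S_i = 8*5^i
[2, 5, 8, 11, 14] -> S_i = 2 + 3*i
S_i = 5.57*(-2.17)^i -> [5.57, -12.09, 26.23, -56.92, 123.51]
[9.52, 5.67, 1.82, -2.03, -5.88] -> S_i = 9.52 + -3.85*i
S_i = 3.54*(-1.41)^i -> [3.54, -4.99, 7.04, -9.92, 13.99]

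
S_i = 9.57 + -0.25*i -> [9.57, 9.32, 9.07, 8.82, 8.57]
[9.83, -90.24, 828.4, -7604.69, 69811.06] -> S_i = 9.83*(-9.18)^i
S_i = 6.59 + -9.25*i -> [6.59, -2.66, -11.91, -21.16, -30.41]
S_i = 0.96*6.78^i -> [0.96, 6.51, 44.13, 299.2, 2028.57]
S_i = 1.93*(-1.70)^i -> [1.93, -3.28, 5.58, -9.48, 16.12]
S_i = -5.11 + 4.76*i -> [-5.11, -0.35, 4.41, 9.17, 13.93]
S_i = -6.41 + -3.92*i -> [-6.41, -10.33, -14.25, -18.17, -22.09]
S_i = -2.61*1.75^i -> [-2.61, -4.57, -7.99, -13.99, -24.48]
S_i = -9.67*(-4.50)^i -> [-9.67, 43.52, -195.82, 881.18, -3965.3]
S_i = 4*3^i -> [4, 12, 36, 108, 324]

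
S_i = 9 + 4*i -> [9, 13, 17, 21, 25]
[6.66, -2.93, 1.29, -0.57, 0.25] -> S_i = 6.66*(-0.44)^i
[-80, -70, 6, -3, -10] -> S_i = Random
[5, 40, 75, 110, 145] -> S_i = 5 + 35*i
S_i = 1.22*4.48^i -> [1.22, 5.47, 24.49, 109.7, 491.44]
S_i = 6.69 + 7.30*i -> [6.69, 13.99, 21.29, 28.59, 35.89]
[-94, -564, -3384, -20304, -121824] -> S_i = -94*6^i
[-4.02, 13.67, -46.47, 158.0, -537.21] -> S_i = -4.02*(-3.40)^i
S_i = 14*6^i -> [14, 84, 504, 3024, 18144]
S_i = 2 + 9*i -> [2, 11, 20, 29, 38]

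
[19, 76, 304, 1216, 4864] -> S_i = 19*4^i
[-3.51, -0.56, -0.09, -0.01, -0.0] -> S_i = -3.51*0.16^i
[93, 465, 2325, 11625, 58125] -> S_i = 93*5^i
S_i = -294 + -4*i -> [-294, -298, -302, -306, -310]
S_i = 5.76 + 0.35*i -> [5.76, 6.11, 6.46, 6.81, 7.16]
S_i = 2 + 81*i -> [2, 83, 164, 245, 326]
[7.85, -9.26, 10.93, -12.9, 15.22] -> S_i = 7.85*(-1.18)^i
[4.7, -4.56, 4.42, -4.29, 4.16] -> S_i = 4.70*(-0.97)^i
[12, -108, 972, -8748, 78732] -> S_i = 12*-9^i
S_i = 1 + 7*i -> [1, 8, 15, 22, 29]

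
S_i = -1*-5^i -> [-1, 5, -25, 125, -625]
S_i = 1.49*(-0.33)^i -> [1.49, -0.49, 0.16, -0.05, 0.02]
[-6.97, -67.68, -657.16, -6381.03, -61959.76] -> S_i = -6.97*9.71^i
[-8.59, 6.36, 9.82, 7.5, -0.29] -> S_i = Random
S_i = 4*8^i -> [4, 32, 256, 2048, 16384]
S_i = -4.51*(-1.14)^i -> [-4.51, 5.14, -5.86, 6.68, -7.62]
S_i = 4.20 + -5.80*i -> [4.2, -1.6, -7.4, -13.2, -19.0]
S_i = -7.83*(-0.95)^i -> [-7.83, 7.44, -7.07, 6.71, -6.38]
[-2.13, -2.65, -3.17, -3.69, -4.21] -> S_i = -2.13 + -0.52*i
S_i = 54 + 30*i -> [54, 84, 114, 144, 174]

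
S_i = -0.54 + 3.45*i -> [-0.54, 2.91, 6.36, 9.81, 13.26]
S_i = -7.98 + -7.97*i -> [-7.98, -15.95, -23.92, -31.89, -39.86]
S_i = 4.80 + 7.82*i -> [4.8, 12.62, 20.44, 28.26, 36.08]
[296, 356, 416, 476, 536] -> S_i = 296 + 60*i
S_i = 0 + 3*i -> [0, 3, 6, 9, 12]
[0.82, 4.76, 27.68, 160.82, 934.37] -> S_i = 0.82*5.81^i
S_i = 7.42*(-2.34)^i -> [7.42, -17.36, 40.63, -95.07, 222.47]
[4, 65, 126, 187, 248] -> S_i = 4 + 61*i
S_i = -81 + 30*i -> [-81, -51, -21, 9, 39]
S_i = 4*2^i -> [4, 8, 16, 32, 64]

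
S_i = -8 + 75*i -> [-8, 67, 142, 217, 292]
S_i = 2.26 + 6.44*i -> [2.26, 8.7, 15.14, 21.58, 28.02]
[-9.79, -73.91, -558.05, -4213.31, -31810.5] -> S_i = -9.79*7.55^i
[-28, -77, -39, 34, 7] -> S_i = Random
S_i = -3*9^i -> [-3, -27, -243, -2187, -19683]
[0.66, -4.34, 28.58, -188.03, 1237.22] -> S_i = 0.66*(-6.58)^i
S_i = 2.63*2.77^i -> [2.63, 7.29, 20.18, 55.9, 154.84]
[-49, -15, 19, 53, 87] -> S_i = -49 + 34*i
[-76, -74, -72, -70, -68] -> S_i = -76 + 2*i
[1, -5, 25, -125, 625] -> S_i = 1*-5^i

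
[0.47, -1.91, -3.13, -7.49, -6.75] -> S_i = Random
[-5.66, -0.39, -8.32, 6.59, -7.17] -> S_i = Random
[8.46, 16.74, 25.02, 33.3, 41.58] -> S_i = 8.46 + 8.28*i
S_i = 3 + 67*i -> [3, 70, 137, 204, 271]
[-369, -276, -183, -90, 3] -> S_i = -369 + 93*i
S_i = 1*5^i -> [1, 5, 25, 125, 625]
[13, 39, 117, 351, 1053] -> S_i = 13*3^i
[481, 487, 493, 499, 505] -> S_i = 481 + 6*i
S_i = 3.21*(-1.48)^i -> [3.21, -4.75, 7.03, -10.41, 15.4]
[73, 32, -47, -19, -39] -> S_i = Random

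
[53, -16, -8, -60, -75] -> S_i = Random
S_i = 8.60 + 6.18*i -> [8.6, 14.78, 20.96, 27.14, 33.32]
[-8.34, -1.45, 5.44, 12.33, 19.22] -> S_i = -8.34 + 6.89*i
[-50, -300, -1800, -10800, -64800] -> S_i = -50*6^i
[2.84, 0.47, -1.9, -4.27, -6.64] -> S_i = 2.84 + -2.37*i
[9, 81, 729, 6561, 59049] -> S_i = 9*9^i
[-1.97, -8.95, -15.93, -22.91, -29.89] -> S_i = -1.97 + -6.98*i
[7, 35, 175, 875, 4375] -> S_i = 7*5^i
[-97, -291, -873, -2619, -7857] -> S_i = -97*3^i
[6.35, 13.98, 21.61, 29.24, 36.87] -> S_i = 6.35 + 7.63*i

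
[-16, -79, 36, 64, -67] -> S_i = Random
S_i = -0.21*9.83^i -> [-0.21, -2.06, -20.29, -199.47, -1960.8]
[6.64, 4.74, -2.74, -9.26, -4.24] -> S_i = Random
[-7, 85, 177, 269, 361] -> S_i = -7 + 92*i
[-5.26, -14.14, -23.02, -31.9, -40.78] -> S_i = -5.26 + -8.88*i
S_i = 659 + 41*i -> [659, 700, 741, 782, 823]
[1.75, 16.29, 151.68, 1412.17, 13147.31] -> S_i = 1.75*9.31^i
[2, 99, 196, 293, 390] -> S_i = 2 + 97*i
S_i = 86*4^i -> [86, 344, 1376, 5504, 22016]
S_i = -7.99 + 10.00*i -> [-7.99, 2.01, 12.01, 22.01, 32.01]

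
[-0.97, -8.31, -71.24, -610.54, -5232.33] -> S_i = -0.97*8.57^i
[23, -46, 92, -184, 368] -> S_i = 23*-2^i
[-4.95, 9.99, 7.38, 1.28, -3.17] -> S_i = Random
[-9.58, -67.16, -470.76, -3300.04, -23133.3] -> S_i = -9.58*7.01^i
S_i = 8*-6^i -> [8, -48, 288, -1728, 10368]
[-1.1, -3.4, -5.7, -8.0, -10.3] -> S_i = -1.10 + -2.30*i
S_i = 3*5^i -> [3, 15, 75, 375, 1875]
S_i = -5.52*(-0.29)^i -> [-5.52, 1.6, -0.46, 0.13, -0.04]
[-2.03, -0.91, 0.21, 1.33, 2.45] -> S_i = -2.03 + 1.12*i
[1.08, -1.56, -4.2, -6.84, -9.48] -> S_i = 1.08 + -2.64*i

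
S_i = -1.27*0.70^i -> [-1.27, -0.89, -0.62, -0.44, -0.3]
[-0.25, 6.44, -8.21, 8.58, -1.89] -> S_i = Random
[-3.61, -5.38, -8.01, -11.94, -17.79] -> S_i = -3.61*1.49^i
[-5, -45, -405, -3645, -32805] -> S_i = -5*9^i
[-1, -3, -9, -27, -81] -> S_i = -1*3^i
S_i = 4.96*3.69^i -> [4.96, 18.3, 67.54, 249.21, 919.57]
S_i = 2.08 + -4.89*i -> [2.08, -2.81, -7.7, -12.59, -17.48]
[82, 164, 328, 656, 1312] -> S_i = 82*2^i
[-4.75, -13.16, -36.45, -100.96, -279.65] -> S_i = -4.75*2.77^i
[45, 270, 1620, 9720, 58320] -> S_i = 45*6^i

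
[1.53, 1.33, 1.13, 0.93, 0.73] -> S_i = 1.53 + -0.20*i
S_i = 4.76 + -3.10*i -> [4.76, 1.66, -1.44, -4.54, -7.64]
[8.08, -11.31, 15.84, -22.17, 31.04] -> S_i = 8.08*(-1.40)^i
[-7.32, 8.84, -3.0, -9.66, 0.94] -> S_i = Random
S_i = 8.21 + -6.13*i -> [8.21, 2.08, -4.05, -10.18, -16.31]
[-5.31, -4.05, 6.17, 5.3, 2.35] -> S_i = Random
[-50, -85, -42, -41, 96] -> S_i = Random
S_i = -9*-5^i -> [-9, 45, -225, 1125, -5625]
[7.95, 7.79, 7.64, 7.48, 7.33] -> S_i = 7.95*0.98^i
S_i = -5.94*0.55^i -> [-5.94, -3.27, -1.8, -0.99, -0.54]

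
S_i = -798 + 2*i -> [-798, -796, -794, -792, -790]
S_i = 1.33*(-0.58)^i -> [1.33, -0.77, 0.45, -0.26, 0.15]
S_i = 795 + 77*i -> [795, 872, 949, 1026, 1103]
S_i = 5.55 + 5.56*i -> [5.55, 11.11, 16.67, 22.23, 27.79]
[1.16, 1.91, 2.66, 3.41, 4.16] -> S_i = 1.16 + 0.75*i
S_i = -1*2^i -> [-1, -2, -4, -8, -16]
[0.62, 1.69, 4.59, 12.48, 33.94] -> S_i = 0.62*2.72^i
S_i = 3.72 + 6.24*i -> [3.72, 9.96, 16.2, 22.44, 28.68]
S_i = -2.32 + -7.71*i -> [-2.32, -10.03, -17.74, -25.45, -33.16]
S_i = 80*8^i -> [80, 640, 5120, 40960, 327680]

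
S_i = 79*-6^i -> [79, -474, 2844, -17064, 102384]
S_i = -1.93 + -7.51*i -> [-1.93, -9.44, -16.95, -24.46, -31.97]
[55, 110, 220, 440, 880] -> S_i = 55*2^i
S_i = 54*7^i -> [54, 378, 2646, 18522, 129654]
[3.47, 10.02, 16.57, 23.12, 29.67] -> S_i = 3.47 + 6.55*i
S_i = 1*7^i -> [1, 7, 49, 343, 2401]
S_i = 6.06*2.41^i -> [6.06, 14.6, 35.2, 84.82, 204.43]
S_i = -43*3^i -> [-43, -129, -387, -1161, -3483]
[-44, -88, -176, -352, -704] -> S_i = -44*2^i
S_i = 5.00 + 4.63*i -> [5.0, 9.63, 14.26, 18.89, 23.52]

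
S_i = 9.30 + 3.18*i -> [9.3, 12.48, 15.66, 18.84, 22.02]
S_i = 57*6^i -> [57, 342, 2052, 12312, 73872]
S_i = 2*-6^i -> [2, -12, 72, -432, 2592]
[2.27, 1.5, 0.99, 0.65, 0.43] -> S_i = 2.27*0.66^i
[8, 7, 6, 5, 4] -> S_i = 8 + -1*i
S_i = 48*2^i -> [48, 96, 192, 384, 768]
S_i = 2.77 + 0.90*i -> [2.77, 3.67, 4.57, 5.47, 6.37]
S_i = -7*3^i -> [-7, -21, -63, -189, -567]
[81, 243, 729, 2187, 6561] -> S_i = 81*3^i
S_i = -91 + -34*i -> [-91, -125, -159, -193, -227]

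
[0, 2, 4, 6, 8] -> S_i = 0 + 2*i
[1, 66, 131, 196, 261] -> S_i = 1 + 65*i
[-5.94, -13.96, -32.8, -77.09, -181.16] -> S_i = -5.94*2.35^i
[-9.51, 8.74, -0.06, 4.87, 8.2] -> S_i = Random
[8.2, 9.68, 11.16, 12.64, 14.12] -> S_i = 8.20 + 1.48*i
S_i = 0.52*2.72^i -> [0.52, 1.41, 3.85, 10.46, 28.46]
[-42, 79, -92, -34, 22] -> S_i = Random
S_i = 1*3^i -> [1, 3, 9, 27, 81]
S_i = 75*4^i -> [75, 300, 1200, 4800, 19200]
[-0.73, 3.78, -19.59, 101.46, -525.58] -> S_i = -0.73*(-5.18)^i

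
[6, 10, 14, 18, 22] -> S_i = 6 + 4*i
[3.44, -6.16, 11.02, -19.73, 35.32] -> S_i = 3.44*(-1.79)^i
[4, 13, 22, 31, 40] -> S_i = 4 + 9*i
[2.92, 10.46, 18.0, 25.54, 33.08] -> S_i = 2.92 + 7.54*i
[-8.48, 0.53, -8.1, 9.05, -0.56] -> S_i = Random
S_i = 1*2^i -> [1, 2, 4, 8, 16]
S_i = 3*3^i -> [3, 9, 27, 81, 243]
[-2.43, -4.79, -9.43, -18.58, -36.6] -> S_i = -2.43*1.97^i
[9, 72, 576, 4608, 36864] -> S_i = 9*8^i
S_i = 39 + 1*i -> [39, 40, 41, 42, 43]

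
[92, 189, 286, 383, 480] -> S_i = 92 + 97*i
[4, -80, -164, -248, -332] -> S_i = 4 + -84*i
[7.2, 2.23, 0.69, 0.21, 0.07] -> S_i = 7.20*0.31^i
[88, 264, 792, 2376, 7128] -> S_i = 88*3^i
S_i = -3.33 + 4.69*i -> [-3.33, 1.36, 6.05, 10.74, 15.43]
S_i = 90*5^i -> [90, 450, 2250, 11250, 56250]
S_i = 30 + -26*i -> [30, 4, -22, -48, -74]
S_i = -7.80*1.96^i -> [-7.8, -15.29, -29.96, -58.73, -115.11]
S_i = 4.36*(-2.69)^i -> [4.36, -11.73, 31.55, -84.87, 228.29]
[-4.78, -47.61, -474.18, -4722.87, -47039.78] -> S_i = -4.78*9.96^i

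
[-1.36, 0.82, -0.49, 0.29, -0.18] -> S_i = -1.36*(-0.60)^i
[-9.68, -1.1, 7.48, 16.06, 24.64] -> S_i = -9.68 + 8.58*i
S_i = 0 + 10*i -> [0, 10, 20, 30, 40]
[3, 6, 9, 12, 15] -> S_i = 3 + 3*i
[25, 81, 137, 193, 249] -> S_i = 25 + 56*i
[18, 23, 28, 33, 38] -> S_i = 18 + 5*i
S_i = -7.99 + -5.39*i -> [-7.99, -13.38, -18.77, -24.16, -29.55]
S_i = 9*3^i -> [9, 27, 81, 243, 729]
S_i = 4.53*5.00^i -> [4.53, 22.65, 113.25, 566.25, 2831.25]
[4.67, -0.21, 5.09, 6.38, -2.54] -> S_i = Random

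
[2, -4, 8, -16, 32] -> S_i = 2*-2^i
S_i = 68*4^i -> [68, 272, 1088, 4352, 17408]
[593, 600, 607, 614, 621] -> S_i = 593 + 7*i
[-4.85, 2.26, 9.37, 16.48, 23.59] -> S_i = -4.85 + 7.11*i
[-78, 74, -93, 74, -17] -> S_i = Random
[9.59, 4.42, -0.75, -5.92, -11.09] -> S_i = 9.59 + -5.17*i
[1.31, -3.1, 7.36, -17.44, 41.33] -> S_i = 1.31*(-2.37)^i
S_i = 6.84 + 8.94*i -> [6.84, 15.78, 24.72, 33.66, 42.6]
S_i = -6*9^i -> [-6, -54, -486, -4374, -39366]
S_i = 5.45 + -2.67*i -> [5.45, 2.78, 0.11, -2.56, -5.23]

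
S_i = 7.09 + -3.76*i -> [7.09, 3.33, -0.43, -4.19, -7.95]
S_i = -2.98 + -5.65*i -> [-2.98, -8.63, -14.28, -19.93, -25.58]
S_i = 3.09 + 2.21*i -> [3.09, 5.3, 7.51, 9.72, 11.93]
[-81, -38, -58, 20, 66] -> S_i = Random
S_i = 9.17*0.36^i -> [9.17, 3.3, 1.19, 0.43, 0.15]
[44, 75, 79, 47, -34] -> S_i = Random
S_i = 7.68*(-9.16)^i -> [7.68, -70.35, 644.4, -5902.66, 54068.35]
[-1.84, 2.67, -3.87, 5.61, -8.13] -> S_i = -1.84*(-1.45)^i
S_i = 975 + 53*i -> [975, 1028, 1081, 1134, 1187]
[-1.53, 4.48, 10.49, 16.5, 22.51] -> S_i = -1.53 + 6.01*i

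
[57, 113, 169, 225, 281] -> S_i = 57 + 56*i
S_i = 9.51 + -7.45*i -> [9.51, 2.06, -5.39, -12.84, -20.29]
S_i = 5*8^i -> [5, 40, 320, 2560, 20480]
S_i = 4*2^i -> [4, 8, 16, 32, 64]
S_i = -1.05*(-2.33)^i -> [-1.05, 2.45, -5.7, 13.28, -30.95]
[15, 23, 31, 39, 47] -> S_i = 15 + 8*i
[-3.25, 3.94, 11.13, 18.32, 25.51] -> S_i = -3.25 + 7.19*i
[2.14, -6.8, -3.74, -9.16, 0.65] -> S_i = Random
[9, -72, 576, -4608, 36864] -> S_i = 9*-8^i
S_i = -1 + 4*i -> [-1, 3, 7, 11, 15]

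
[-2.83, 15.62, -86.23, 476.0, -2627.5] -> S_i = -2.83*(-5.52)^i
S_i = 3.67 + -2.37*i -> [3.67, 1.3, -1.07, -3.44, -5.81]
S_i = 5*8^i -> [5, 40, 320, 2560, 20480]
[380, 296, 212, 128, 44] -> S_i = 380 + -84*i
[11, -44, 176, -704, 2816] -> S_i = 11*-4^i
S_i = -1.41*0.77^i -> [-1.41, -1.09, -0.84, -0.64, -0.5]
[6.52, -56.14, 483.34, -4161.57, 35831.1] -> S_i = 6.52*(-8.61)^i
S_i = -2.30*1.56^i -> [-2.3, -3.59, -5.6, -8.73, -13.62]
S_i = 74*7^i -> [74, 518, 3626, 25382, 177674]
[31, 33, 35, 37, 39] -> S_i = 31 + 2*i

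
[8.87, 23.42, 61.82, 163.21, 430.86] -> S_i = 8.87*2.64^i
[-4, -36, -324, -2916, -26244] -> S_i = -4*9^i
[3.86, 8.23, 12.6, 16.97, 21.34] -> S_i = 3.86 + 4.37*i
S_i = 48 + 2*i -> [48, 50, 52, 54, 56]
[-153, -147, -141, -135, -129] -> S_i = -153 + 6*i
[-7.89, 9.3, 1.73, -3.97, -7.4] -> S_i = Random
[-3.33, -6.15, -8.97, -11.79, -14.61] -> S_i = -3.33 + -2.82*i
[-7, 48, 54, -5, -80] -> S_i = Random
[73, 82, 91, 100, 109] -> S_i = 73 + 9*i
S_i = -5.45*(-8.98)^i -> [-5.45, 48.94, -439.49, 3946.62, -35440.66]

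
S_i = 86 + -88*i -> [86, -2, -90, -178, -266]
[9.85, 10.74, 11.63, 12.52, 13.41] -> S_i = 9.85 + 0.89*i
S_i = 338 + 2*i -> [338, 340, 342, 344, 346]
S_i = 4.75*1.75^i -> [4.75, 8.31, 14.55, 25.46, 44.55]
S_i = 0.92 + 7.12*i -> [0.92, 8.04, 15.16, 22.28, 29.4]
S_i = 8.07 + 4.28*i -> [8.07, 12.35, 16.63, 20.91, 25.19]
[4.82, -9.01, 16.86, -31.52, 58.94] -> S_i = 4.82*(-1.87)^i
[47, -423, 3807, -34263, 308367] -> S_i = 47*-9^i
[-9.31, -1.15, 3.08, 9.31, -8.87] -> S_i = Random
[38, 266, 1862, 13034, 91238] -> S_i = 38*7^i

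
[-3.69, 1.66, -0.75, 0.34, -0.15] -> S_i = -3.69*(-0.45)^i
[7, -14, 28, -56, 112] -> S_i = 7*-2^i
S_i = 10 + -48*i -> [10, -38, -86, -134, -182]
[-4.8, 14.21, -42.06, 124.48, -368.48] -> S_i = -4.80*(-2.96)^i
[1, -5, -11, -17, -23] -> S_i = 1 + -6*i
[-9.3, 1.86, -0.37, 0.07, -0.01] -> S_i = -9.30*(-0.20)^i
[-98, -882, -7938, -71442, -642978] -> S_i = -98*9^i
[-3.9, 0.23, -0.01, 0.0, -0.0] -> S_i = -3.90*(-0.06)^i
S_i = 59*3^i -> [59, 177, 531, 1593, 4779]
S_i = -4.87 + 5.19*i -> [-4.87, 0.32, 5.51, 10.7, 15.89]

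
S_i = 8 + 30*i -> [8, 38, 68, 98, 128]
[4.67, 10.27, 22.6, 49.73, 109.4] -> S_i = 4.67*2.20^i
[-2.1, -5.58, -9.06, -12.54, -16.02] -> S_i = -2.10 + -3.48*i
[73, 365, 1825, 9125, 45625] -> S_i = 73*5^i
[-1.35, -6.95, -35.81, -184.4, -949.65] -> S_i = -1.35*5.15^i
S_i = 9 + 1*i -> [9, 10, 11, 12, 13]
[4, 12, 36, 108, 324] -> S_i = 4*3^i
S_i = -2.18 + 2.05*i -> [-2.18, -0.13, 1.92, 3.97, 6.02]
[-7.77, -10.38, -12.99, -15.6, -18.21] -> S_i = -7.77 + -2.61*i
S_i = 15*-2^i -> [15, -30, 60, -120, 240]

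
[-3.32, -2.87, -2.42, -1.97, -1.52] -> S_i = -3.32 + 0.45*i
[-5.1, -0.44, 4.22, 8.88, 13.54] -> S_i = -5.10 + 4.66*i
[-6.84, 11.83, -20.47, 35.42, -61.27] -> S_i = -6.84*(-1.73)^i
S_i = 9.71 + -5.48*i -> [9.71, 4.23, -1.25, -6.73, -12.21]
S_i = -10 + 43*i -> [-10, 33, 76, 119, 162]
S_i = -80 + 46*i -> [-80, -34, 12, 58, 104]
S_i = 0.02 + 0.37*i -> [0.02, 0.39, 0.76, 1.13, 1.5]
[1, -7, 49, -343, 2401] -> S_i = 1*-7^i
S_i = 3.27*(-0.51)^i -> [3.27, -1.67, 0.85, -0.43, 0.22]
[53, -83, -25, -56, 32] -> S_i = Random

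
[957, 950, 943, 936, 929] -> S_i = 957 + -7*i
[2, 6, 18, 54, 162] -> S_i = 2*3^i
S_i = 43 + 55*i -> [43, 98, 153, 208, 263]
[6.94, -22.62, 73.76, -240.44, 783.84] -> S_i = 6.94*(-3.26)^i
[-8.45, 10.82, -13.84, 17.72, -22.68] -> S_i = -8.45*(-1.28)^i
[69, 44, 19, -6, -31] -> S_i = 69 + -25*i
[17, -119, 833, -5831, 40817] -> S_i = 17*-7^i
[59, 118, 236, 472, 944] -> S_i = 59*2^i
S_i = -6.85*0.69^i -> [-6.85, -4.73, -3.26, -2.25, -1.55]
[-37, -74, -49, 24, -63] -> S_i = Random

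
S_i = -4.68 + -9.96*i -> [-4.68, -14.64, -24.6, -34.56, -44.52]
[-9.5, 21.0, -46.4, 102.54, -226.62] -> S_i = -9.50*(-2.21)^i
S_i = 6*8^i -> [6, 48, 384, 3072, 24576]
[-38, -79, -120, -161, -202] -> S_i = -38 + -41*i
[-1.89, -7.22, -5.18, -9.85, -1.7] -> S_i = Random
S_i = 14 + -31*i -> [14, -17, -48, -79, -110]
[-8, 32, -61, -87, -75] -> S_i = Random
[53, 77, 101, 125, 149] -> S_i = 53 + 24*i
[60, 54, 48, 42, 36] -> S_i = 60 + -6*i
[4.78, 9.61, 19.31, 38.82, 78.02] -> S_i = 4.78*2.01^i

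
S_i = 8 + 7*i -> [8, 15, 22, 29, 36]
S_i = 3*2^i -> [3, 6, 12, 24, 48]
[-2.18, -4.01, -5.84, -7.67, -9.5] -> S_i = -2.18 + -1.83*i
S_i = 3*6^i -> [3, 18, 108, 648, 3888]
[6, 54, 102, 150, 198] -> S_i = 6 + 48*i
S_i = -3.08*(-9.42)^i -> [-3.08, 29.01, -273.31, 2574.56, -24252.38]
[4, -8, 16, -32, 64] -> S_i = 4*-2^i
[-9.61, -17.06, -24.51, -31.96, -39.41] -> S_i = -9.61 + -7.45*i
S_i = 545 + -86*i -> [545, 459, 373, 287, 201]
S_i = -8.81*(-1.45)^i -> [-8.81, 12.77, -18.52, 26.86, -38.94]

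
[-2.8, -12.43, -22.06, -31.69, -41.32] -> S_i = -2.80 + -9.63*i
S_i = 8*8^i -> [8, 64, 512, 4096, 32768]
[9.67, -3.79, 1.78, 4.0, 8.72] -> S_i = Random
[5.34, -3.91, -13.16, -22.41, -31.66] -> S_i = 5.34 + -9.25*i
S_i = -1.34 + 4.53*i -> [-1.34, 3.19, 7.72, 12.25, 16.78]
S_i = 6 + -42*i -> [6, -36, -78, -120, -162]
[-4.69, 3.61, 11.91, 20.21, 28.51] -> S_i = -4.69 + 8.30*i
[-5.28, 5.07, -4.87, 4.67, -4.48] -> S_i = -5.28*(-0.96)^i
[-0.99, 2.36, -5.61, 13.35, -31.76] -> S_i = -0.99*(-2.38)^i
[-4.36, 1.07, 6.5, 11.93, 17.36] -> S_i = -4.36 + 5.43*i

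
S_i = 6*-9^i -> [6, -54, 486, -4374, 39366]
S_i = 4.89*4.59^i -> [4.89, 22.45, 103.02, 472.88, 2170.5]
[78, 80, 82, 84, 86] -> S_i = 78 + 2*i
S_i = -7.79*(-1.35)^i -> [-7.79, 10.52, -14.2, 19.17, -25.87]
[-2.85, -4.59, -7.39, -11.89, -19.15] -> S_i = -2.85*1.61^i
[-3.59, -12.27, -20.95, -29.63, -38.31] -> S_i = -3.59 + -8.68*i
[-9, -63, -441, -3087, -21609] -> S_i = -9*7^i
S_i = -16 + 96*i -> [-16, 80, 176, 272, 368]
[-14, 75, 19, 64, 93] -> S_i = Random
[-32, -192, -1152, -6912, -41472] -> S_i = -32*6^i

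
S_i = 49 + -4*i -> [49, 45, 41, 37, 33]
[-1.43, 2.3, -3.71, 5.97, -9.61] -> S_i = -1.43*(-1.61)^i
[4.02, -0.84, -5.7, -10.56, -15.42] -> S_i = 4.02 + -4.86*i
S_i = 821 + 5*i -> [821, 826, 831, 836, 841]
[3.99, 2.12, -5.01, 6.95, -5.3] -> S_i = Random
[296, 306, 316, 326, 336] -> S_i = 296 + 10*i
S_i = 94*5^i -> [94, 470, 2350, 11750, 58750]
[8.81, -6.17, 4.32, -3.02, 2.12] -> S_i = 8.81*(-0.70)^i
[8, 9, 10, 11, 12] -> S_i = 8 + 1*i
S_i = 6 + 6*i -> [6, 12, 18, 24, 30]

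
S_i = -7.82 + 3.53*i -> [-7.82, -4.29, -0.76, 2.77, 6.3]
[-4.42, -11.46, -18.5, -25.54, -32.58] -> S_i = -4.42 + -7.04*i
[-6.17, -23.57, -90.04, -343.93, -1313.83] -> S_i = -6.17*3.82^i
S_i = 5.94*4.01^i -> [5.94, 23.82, 95.52, 383.02, 1535.9]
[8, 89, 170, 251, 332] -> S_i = 8 + 81*i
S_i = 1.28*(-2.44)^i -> [1.28, -3.12, 7.62, -18.59, 45.37]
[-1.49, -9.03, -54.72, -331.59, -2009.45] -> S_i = -1.49*6.06^i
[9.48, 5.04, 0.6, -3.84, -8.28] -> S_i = 9.48 + -4.44*i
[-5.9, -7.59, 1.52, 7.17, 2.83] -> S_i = Random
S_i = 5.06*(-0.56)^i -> [5.06, -2.83, 1.59, -0.89, 0.5]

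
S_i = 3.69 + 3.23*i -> [3.69, 6.92, 10.15, 13.38, 16.61]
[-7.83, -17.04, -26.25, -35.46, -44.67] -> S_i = -7.83 + -9.21*i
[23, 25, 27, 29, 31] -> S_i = 23 + 2*i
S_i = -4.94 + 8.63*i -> [-4.94, 3.69, 12.32, 20.95, 29.58]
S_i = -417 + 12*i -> [-417, -405, -393, -381, -369]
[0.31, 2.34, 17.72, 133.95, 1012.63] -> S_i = 0.31*7.56^i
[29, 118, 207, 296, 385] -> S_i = 29 + 89*i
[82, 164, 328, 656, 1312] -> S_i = 82*2^i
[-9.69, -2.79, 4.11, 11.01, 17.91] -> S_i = -9.69 + 6.90*i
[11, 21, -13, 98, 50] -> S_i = Random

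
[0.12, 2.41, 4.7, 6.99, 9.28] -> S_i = 0.12 + 2.29*i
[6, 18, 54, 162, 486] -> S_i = 6*3^i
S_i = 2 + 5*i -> [2, 7, 12, 17, 22]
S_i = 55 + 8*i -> [55, 63, 71, 79, 87]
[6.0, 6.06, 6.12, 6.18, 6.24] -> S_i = 6.00*1.01^i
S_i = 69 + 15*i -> [69, 84, 99, 114, 129]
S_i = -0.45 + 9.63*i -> [-0.45, 9.18, 18.81, 28.44, 38.07]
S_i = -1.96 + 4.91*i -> [-1.96, 2.95, 7.86, 12.77, 17.68]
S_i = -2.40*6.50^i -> [-2.4, -15.6, -101.4, -659.1, -4284.15]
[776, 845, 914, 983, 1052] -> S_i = 776 + 69*i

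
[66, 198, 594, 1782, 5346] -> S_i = 66*3^i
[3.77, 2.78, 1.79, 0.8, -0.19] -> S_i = 3.77 + -0.99*i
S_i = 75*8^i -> [75, 600, 4800, 38400, 307200]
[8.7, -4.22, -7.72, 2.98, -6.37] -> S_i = Random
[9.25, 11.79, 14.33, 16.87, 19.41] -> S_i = 9.25 + 2.54*i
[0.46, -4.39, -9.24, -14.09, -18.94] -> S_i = 0.46 + -4.85*i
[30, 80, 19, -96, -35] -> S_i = Random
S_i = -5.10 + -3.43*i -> [-5.1, -8.53, -11.96, -15.39, -18.82]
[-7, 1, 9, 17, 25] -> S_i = -7 + 8*i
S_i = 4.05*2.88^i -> [4.05, 11.66, 33.59, 96.75, 278.63]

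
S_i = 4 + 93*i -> [4, 97, 190, 283, 376]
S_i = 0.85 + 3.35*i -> [0.85, 4.2, 7.55, 10.9, 14.25]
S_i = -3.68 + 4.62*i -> [-3.68, 0.94, 5.56, 10.18, 14.8]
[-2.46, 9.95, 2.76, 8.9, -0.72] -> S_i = Random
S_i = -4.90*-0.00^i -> [-4.9, 0.0, -0.0, 0.0, -0.0]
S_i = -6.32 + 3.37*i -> [-6.32, -2.95, 0.42, 3.79, 7.16]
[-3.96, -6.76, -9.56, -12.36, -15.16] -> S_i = -3.96 + -2.80*i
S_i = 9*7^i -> [9, 63, 441, 3087, 21609]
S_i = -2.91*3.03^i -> [-2.91, -8.82, -26.72, -80.95, -245.28]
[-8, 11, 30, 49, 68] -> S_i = -8 + 19*i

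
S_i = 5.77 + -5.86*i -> [5.77, -0.09, -5.95, -11.81, -17.67]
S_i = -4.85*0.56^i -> [-4.85, -2.72, -1.52, -0.85, -0.48]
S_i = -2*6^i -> [-2, -12, -72, -432, -2592]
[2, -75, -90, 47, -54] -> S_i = Random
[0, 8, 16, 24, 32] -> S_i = 0 + 8*i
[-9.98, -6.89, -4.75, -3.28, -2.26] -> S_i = -9.98*0.69^i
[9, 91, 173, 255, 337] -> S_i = 9 + 82*i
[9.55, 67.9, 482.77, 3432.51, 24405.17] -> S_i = 9.55*7.11^i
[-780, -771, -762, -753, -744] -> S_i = -780 + 9*i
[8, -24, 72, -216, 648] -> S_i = 8*-3^i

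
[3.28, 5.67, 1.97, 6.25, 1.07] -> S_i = Random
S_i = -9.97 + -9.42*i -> [-9.97, -19.39, -28.81, -38.23, -47.65]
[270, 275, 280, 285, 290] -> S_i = 270 + 5*i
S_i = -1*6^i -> [-1, -6, -36, -216, -1296]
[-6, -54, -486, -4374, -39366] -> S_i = -6*9^i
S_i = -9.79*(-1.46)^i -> [-9.79, 14.29, -20.87, 30.47, -44.48]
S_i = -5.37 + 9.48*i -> [-5.37, 4.11, 13.59, 23.07, 32.55]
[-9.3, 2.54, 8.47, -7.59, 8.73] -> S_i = Random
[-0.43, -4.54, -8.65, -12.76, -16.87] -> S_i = -0.43 + -4.11*i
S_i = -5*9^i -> [-5, -45, -405, -3645, -32805]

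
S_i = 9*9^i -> [9, 81, 729, 6561, 59049]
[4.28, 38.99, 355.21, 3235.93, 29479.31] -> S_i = 4.28*9.11^i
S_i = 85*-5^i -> [85, -425, 2125, -10625, 53125]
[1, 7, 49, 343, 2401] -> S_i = 1*7^i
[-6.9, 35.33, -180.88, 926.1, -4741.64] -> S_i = -6.90*(-5.12)^i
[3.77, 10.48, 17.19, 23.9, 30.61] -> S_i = 3.77 + 6.71*i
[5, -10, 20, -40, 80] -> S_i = 5*-2^i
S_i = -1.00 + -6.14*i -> [-1.0, -7.14, -13.28, -19.42, -25.56]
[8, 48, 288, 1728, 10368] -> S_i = 8*6^i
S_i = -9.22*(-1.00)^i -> [-9.22, 9.22, -9.22, 9.22, -9.22]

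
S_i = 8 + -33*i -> [8, -25, -58, -91, -124]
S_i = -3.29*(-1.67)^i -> [-3.29, 5.49, -9.18, 15.32, -25.59]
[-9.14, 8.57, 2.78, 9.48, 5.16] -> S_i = Random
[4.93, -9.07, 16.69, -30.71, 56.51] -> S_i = 4.93*(-1.84)^i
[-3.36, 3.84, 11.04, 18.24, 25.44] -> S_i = -3.36 + 7.20*i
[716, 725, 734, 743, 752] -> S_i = 716 + 9*i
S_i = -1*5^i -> [-1, -5, -25, -125, -625]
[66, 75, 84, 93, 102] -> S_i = 66 + 9*i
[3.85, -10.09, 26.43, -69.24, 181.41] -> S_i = 3.85*(-2.62)^i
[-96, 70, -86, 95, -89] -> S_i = Random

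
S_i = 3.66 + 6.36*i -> [3.66, 10.02, 16.38, 22.74, 29.1]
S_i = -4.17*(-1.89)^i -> [-4.17, 7.88, -14.9, 28.15, -53.21]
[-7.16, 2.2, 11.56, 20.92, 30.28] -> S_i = -7.16 + 9.36*i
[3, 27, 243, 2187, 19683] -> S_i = 3*9^i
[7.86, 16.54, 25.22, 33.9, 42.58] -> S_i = 7.86 + 8.68*i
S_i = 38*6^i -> [38, 228, 1368, 8208, 49248]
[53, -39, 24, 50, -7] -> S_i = Random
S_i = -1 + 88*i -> [-1, 87, 175, 263, 351]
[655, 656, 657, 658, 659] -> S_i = 655 + 1*i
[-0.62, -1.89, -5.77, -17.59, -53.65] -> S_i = -0.62*3.05^i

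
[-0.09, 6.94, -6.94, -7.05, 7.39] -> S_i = Random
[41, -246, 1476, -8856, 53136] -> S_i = 41*-6^i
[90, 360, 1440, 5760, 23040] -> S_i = 90*4^i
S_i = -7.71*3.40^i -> [-7.71, -26.21, -89.13, -303.03, -1030.32]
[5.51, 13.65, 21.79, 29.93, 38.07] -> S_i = 5.51 + 8.14*i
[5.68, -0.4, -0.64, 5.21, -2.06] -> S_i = Random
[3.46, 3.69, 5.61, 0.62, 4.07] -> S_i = Random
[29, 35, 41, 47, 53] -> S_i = 29 + 6*i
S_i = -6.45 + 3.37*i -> [-6.45, -3.08, 0.29, 3.66, 7.03]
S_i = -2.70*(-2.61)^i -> [-2.7, 7.05, -18.39, 48.0, -125.29]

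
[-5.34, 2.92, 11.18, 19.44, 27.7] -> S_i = -5.34 + 8.26*i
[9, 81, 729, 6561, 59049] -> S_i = 9*9^i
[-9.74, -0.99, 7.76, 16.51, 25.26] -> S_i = -9.74 + 8.75*i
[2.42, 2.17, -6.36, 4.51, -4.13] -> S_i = Random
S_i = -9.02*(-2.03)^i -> [-9.02, 18.31, -37.17, 75.46, -153.18]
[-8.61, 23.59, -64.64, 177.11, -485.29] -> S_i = -8.61*(-2.74)^i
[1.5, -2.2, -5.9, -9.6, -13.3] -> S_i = 1.50 + -3.70*i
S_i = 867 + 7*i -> [867, 874, 881, 888, 895]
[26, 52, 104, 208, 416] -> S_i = 26*2^i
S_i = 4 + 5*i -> [4, 9, 14, 19, 24]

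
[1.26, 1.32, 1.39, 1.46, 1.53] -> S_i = 1.26*1.05^i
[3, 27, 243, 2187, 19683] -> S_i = 3*9^i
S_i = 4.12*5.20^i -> [4.12, 21.42, 111.4, 579.3, 3012.39]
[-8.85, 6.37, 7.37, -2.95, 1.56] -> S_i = Random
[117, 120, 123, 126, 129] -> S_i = 117 + 3*i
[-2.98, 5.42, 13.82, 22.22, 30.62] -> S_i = -2.98 + 8.40*i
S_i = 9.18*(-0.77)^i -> [9.18, -7.07, 5.44, -4.19, 3.23]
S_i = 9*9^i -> [9, 81, 729, 6561, 59049]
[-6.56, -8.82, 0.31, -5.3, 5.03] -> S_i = Random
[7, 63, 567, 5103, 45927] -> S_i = 7*9^i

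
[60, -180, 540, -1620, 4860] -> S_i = 60*-3^i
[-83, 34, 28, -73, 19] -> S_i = Random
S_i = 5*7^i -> [5, 35, 245, 1715, 12005]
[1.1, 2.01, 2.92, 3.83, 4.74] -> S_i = 1.10 + 0.91*i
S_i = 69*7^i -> [69, 483, 3381, 23667, 165669]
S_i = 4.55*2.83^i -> [4.55, 12.88, 36.44, 103.13, 291.85]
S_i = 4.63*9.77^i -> [4.63, 45.24, 441.95, 4317.82, 42185.12]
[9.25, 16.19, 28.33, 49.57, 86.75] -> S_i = 9.25*1.75^i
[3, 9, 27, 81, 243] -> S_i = 3*3^i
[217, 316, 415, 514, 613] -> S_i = 217 + 99*i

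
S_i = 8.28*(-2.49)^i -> [8.28, -20.62, 51.34, -127.83, 318.29]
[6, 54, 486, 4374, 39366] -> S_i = 6*9^i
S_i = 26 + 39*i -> [26, 65, 104, 143, 182]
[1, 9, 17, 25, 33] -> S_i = 1 + 8*i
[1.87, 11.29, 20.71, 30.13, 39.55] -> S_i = 1.87 + 9.42*i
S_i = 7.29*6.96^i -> [7.29, 50.74, 353.14, 2457.85, 17106.63]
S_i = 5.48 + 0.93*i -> [5.48, 6.41, 7.34, 8.27, 9.2]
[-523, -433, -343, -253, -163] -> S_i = -523 + 90*i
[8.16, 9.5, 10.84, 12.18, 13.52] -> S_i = 8.16 + 1.34*i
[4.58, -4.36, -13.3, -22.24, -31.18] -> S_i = 4.58 + -8.94*i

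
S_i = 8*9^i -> [8, 72, 648, 5832, 52488]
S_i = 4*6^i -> [4, 24, 144, 864, 5184]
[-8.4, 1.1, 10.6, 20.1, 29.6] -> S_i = -8.40 + 9.50*i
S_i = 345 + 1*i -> [345, 346, 347, 348, 349]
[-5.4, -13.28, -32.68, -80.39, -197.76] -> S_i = -5.40*2.46^i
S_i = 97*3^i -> [97, 291, 873, 2619, 7857]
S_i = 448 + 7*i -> [448, 455, 462, 469, 476]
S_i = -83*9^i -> [-83, -747, -6723, -60507, -544563]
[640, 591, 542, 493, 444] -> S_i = 640 + -49*i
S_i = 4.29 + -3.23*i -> [4.29, 1.06, -2.17, -5.4, -8.63]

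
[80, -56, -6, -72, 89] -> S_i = Random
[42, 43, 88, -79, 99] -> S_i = Random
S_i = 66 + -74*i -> [66, -8, -82, -156, -230]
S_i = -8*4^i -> [-8, -32, -128, -512, -2048]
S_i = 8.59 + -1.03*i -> [8.59, 7.56, 6.53, 5.5, 4.47]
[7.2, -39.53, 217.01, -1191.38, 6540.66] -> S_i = 7.20*(-5.49)^i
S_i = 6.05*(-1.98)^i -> [6.05, -11.98, 23.72, -46.96, 92.99]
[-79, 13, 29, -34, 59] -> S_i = Random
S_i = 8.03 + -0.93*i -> [8.03, 7.1, 6.17, 5.24, 4.31]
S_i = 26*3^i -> [26, 78, 234, 702, 2106]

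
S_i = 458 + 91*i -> [458, 549, 640, 731, 822]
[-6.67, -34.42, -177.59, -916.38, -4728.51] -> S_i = -6.67*5.16^i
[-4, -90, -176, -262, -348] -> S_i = -4 + -86*i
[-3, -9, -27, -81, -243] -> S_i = -3*3^i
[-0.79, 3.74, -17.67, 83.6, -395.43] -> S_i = -0.79*(-4.73)^i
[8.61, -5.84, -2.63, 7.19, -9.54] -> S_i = Random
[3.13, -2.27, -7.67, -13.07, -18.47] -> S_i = 3.13 + -5.40*i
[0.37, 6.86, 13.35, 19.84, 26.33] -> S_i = 0.37 + 6.49*i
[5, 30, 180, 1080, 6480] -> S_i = 5*6^i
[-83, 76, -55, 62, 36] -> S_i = Random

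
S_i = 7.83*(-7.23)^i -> [7.83, -56.61, 409.3, -2959.22, 21395.13]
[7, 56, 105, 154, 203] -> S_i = 7 + 49*i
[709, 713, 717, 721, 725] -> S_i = 709 + 4*i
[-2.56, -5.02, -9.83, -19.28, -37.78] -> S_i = -2.56*1.96^i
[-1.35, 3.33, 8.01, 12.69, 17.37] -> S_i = -1.35 + 4.68*i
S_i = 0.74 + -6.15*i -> [0.74, -5.41, -11.56, -17.71, -23.86]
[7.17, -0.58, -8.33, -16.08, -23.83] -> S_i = 7.17 + -7.75*i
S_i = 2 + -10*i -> [2, -8, -18, -28, -38]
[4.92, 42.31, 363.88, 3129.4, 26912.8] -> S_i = 4.92*8.60^i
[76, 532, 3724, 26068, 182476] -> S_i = 76*7^i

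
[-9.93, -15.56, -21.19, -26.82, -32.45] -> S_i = -9.93 + -5.63*i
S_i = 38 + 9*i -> [38, 47, 56, 65, 74]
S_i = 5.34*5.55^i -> [5.34, 29.64, 164.49, 912.89, 5066.56]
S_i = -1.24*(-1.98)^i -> [-1.24, 2.46, -4.86, 9.63, -19.06]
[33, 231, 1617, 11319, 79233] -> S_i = 33*7^i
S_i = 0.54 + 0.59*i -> [0.54, 1.13, 1.72, 2.31, 2.9]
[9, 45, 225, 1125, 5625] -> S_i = 9*5^i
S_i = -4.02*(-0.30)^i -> [-4.02, 1.21, -0.36, 0.11, -0.03]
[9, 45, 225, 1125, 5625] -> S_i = 9*5^i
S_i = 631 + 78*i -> [631, 709, 787, 865, 943]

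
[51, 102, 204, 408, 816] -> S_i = 51*2^i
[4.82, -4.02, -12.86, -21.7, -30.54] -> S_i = 4.82 + -8.84*i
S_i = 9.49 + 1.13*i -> [9.49, 10.62, 11.75, 12.88, 14.01]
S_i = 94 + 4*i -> [94, 98, 102, 106, 110]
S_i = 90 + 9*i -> [90, 99, 108, 117, 126]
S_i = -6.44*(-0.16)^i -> [-6.44, 1.03, -0.16, 0.03, -0.0]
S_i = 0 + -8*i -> [0, -8, -16, -24, -32]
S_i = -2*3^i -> [-2, -6, -18, -54, -162]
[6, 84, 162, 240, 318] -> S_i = 6 + 78*i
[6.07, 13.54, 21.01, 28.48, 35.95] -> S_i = 6.07 + 7.47*i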